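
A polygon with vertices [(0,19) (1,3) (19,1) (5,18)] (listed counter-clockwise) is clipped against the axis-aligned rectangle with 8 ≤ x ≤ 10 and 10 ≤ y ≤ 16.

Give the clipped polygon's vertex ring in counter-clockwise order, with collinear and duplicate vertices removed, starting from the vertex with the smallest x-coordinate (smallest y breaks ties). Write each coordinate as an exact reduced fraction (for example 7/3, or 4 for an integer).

1. After x ≥ 8: [(8,20/9) (19,1) (8,201/14)]
2. After x ≤ 10: [(8,20/9) (10,2) (10,167/14) (8,201/14)]
3. After y ≥ 10: [(8,10) (10,10) (10,167/14) (8,201/14)]
4. After y ≤ 16: [(8,10) (10,10) (10,167/14) (8,201/14)]
5. Canonical ring: [(8,10) (10,10) (10,167/14) (8,201/14)]

Clipped polygon: [(8,10) (10,10) (10,167/14) (8,201/14)]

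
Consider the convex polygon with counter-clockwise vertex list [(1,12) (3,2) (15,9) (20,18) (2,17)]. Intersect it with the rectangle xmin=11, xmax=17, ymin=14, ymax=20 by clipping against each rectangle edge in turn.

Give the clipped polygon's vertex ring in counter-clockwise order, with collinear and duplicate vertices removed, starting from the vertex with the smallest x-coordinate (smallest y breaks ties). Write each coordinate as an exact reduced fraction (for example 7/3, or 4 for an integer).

1. After x ≥ 11: [(11,20/3) (15,9) (20,18) (11,35/2)]
2. After x ≤ 17: [(11,20/3) (15,9) (17,63/5) (17,107/6) (11,35/2)]
3. After y ≥ 14: [(11,14) (17,14) (17,107/6) (11,35/2)]
4. After y ≤ 20: [(11,14) (17,14) (17,107/6) (11,35/2)]
5. Canonical ring: [(11,14) (17,14) (17,107/6) (11,35/2)]

Clipped polygon: [(11,14) (17,14) (17,107/6) (11,35/2)]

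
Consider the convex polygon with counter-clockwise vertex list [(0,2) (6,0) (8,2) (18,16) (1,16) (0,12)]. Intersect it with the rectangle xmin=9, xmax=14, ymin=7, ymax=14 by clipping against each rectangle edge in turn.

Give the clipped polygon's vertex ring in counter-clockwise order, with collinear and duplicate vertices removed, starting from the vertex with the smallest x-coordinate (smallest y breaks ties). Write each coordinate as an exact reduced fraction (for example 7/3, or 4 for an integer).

Clipped polygon: [(9,7) (81/7,7) (14,52/5) (14,14) (9,14)]

1. After x ≥ 9: [(9,17/5) (18,16) (9,16)]
2. After x ≤ 14: [(9,17/5) (14,52/5) (14,16) (9,16)]
3. After y ≥ 7: [(9,7) (81/7,7) (14,52/5) (14,16) (9,16)]
4. After y ≤ 14: [(9,14) (9,7) (81/7,7) (14,52/5) (14,14)]
5. Canonical ring: [(9,7) (81/7,7) (14,52/5) (14,14) (9,14)]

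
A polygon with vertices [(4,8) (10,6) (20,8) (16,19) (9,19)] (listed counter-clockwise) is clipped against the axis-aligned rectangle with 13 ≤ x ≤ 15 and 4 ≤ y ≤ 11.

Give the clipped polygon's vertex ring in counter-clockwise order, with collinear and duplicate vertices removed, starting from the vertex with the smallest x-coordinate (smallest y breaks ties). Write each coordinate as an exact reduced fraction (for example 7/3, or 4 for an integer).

Clipped polygon: [(13,33/5) (15,7) (15,11) (13,11)]

1. After x ≥ 13: [(13,33/5) (20,8) (16,19) (13,19)]
2. After x ≤ 15: [(13,33/5) (15,7) (15,19) (13,19)]
3. After y ≥ 4: [(13,33/5) (15,7) (15,19) (13,19)]
4. After y ≤ 11: [(13,11) (13,33/5) (15,7) (15,11)]
5. Canonical ring: [(13,33/5) (15,7) (15,11) (13,11)]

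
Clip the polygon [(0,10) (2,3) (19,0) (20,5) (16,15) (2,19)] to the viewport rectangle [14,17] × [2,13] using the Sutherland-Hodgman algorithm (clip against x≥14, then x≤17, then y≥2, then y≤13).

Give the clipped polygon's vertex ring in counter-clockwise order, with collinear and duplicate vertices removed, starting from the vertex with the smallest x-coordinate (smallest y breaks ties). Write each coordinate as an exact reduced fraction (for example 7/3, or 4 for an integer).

1. After x ≥ 14: [(14,15/17) (19,0) (20,5) (16,15) (14,109/7)]
2. After x ≤ 17: [(14,15/17) (17,6/17) (17,25/2) (16,15) (14,109/7)]
3. After y ≥ 2: [(14,2) (17,2) (17,25/2) (16,15) (14,109/7)]
4. After y ≤ 13: [(14,13) (14,2) (17,2) (17,25/2) (84/5,13)]
5. Canonical ring: [(14,2) (17,2) (17,25/2) (84/5,13) (14,13)]

Clipped polygon: [(14,2) (17,2) (17,25/2) (84/5,13) (14,13)]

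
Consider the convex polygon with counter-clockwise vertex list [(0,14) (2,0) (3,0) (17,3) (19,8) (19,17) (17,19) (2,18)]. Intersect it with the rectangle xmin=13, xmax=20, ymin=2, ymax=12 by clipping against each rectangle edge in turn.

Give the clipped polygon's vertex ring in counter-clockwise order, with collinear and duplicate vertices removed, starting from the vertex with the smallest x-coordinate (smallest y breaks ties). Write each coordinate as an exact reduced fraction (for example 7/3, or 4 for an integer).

Clipped polygon: [(13,15/7) (17,3) (19,8) (19,12) (13,12)]

1. After x ≥ 13: [(13,15/7) (17,3) (19,8) (19,17) (17,19) (13,281/15)]
2. After x ≤ 20: [(13,15/7) (17,3) (19,8) (19,17) (17,19) (13,281/15)]
3. After y ≥ 2: [(13,15/7) (17,3) (19,8) (19,17) (17,19) (13,281/15)]
4. After y ≤ 12: [(13,12) (13,15/7) (17,3) (19,8) (19,12)]
5. Canonical ring: [(13,15/7) (17,3) (19,8) (19,12) (13,12)]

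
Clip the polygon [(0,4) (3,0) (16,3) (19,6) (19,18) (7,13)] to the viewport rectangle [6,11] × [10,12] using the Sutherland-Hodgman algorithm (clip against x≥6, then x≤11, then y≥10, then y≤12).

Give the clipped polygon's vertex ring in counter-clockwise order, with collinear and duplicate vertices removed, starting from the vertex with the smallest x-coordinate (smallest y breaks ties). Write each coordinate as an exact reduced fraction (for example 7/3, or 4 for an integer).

Clipped polygon: [(6,10) (11,10) (11,12) (56/9,12) (6,82/7)]

1. After x ≥ 6: [(6,82/7) (6,9/13) (16,3) (19,6) (19,18) (7,13)]
2. After x ≤ 11: [(6,82/7) (6,9/13) (11,24/13) (11,44/3) (7,13)]
3. After y ≥ 10: [(6,82/7) (6,10) (11,10) (11,44/3) (7,13)]
4. After y ≤ 12: [(56/9,12) (6,82/7) (6,10) (11,10) (11,12)]
5. Canonical ring: [(6,10) (11,10) (11,12) (56/9,12) (6,82/7)]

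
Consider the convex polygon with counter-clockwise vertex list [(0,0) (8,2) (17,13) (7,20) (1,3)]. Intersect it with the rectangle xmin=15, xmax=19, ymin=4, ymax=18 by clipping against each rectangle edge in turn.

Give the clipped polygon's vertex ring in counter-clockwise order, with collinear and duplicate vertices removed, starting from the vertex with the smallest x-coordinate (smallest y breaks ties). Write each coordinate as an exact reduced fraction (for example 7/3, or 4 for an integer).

1. After x ≥ 15: [(15,95/9) (17,13) (15,72/5)]
2. After x ≤ 19: [(15,95/9) (17,13) (15,72/5)]
3. After y ≥ 4: [(15,95/9) (17,13) (15,72/5)]
4. After y ≤ 18: [(15,95/9) (17,13) (15,72/5)]
5. Canonical ring: [(15,95/9) (17,13) (15,72/5)]

Clipped polygon: [(15,95/9) (17,13) (15,72/5)]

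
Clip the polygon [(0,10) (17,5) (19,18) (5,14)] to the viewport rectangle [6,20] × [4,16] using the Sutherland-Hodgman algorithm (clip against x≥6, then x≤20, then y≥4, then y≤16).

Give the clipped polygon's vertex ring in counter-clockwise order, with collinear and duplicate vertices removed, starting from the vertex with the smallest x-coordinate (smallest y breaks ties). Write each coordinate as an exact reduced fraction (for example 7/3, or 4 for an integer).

1. After x ≥ 6: [(6,140/17) (17,5) (19,18) (6,100/7)]
2. After x ≤ 20: [(6,140/17) (17,5) (19,18) (6,100/7)]
3. After y ≥ 4: [(6,140/17) (17,5) (19,18) (6,100/7)]
4. After y ≤ 16: [(6,140/17) (17,5) (243/13,16) (12,16) (6,100/7)]
5. Canonical ring: [(6,140/17) (17,5) (243/13,16) (12,16) (6,100/7)]

Clipped polygon: [(6,140/17) (17,5) (243/13,16) (12,16) (6,100/7)]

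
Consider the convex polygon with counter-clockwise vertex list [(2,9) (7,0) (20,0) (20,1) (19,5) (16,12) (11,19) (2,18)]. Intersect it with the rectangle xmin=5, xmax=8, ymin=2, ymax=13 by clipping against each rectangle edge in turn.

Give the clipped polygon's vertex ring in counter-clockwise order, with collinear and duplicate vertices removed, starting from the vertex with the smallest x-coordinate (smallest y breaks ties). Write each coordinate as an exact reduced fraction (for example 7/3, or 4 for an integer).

1. After x ≥ 5: [(5,18/5) (7,0) (20,0) (20,1) (19,5) (16,12) (11,19) (5,55/3)]
2. After x ≤ 8: [(5,18/5) (7,0) (8,0) (8,56/3) (5,55/3)]
3. After y ≥ 2: [(5,18/5) (53/9,2) (8,2) (8,56/3) (5,55/3)]
4. After y ≤ 13: [(5,13) (5,18/5) (53/9,2) (8,2) (8,13)]
5. Canonical ring: [(5,18/5) (53/9,2) (8,2) (8,13) (5,13)]

Clipped polygon: [(5,18/5) (53/9,2) (8,2) (8,13) (5,13)]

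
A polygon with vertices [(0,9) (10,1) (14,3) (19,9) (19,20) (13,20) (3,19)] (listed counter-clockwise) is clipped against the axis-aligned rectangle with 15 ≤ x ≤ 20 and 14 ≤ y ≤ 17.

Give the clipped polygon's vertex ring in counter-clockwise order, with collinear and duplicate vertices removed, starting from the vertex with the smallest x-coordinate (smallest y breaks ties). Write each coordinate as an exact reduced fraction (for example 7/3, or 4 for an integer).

Clipped polygon: [(15,14) (19,14) (19,17) (15,17)]

1. After x ≥ 15: [(15,21/5) (19,9) (19,20) (15,20)]
2. After x ≤ 20: [(15,21/5) (19,9) (19,20) (15,20)]
3. After y ≥ 14: [(15,14) (19,14) (19,20) (15,20)]
4. After y ≤ 17: [(15,17) (15,14) (19,14) (19,17)]
5. Canonical ring: [(15,14) (19,14) (19,17) (15,17)]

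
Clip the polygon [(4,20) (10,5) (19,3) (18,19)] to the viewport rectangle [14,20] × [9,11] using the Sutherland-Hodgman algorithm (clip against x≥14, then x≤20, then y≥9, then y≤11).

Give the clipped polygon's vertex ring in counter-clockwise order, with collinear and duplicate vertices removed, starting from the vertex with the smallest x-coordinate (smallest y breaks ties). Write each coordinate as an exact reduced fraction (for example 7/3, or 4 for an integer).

Clipped polygon: [(14,9) (149/8,9) (37/2,11) (14,11)]

1. After x ≥ 14: [(14,135/7) (14,37/9) (19,3) (18,19)]
2. After x ≤ 20: [(14,135/7) (14,37/9) (19,3) (18,19)]
3. After y ≥ 9: [(14,135/7) (14,9) (149/8,9) (18,19)]
4. After y ≤ 11: [(14,11) (14,9) (149/8,9) (37/2,11)]
5. Canonical ring: [(14,9) (149/8,9) (37/2,11) (14,11)]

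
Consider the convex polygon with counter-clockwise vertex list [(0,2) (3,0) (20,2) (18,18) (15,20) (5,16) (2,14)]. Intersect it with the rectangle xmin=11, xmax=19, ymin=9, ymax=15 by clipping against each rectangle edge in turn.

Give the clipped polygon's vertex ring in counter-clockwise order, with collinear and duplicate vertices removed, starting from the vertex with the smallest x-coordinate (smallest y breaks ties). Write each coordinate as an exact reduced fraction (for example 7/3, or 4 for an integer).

Clipped polygon: [(11,9) (19,9) (19,10) (147/8,15) (11,15)]

1. After x ≥ 11: [(11,16/17) (20,2) (18,18) (15,20) (11,92/5)]
2. After x ≤ 19: [(11,16/17) (19,32/17) (19,10) (18,18) (15,20) (11,92/5)]
3. After y ≥ 9: [(11,9) (19,9) (19,10) (18,18) (15,20) (11,92/5)]
4. After y ≤ 15: [(11,15) (11,9) (19,9) (19,10) (147/8,15)]
5. Canonical ring: [(11,9) (19,9) (19,10) (147/8,15) (11,15)]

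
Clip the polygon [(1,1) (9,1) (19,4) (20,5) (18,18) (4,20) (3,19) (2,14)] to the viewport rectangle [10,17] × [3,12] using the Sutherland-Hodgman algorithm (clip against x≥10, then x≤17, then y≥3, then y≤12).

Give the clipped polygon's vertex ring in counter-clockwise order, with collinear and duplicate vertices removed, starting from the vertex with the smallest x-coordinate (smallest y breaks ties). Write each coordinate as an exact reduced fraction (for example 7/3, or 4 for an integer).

1. After x ≥ 10: [(10,13/10) (19,4) (20,5) (18,18) (10,134/7)]
2. After x ≤ 17: [(10,13/10) (17,17/5) (17,127/7) (10,134/7)]
3. After y ≥ 3: [(10,3) (47/3,3) (17,17/5) (17,127/7) (10,134/7)]
4. After y ≤ 12: [(10,12) (10,3) (47/3,3) (17,17/5) (17,12)]
5. Canonical ring: [(10,3) (47/3,3) (17,17/5) (17,12) (10,12)]

Clipped polygon: [(10,3) (47/3,3) (17,17/5) (17,12) (10,12)]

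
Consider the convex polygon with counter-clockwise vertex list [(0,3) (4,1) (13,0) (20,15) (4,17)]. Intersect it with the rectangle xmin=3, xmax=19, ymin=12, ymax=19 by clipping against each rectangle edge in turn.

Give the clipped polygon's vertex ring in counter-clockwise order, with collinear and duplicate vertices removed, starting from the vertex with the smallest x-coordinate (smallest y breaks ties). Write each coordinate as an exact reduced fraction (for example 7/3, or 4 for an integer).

1. After x ≥ 3: [(3,27/2) (3,3/2) (4,1) (13,0) (20,15) (4,17)]
2. After x ≤ 19: [(3,27/2) (3,3/2) (4,1) (13,0) (19,90/7) (19,121/8) (4,17)]
3. After y ≥ 12: [(3,27/2) (3,12) (93/5,12) (19,90/7) (19,121/8) (4,17)]
4. After y ≤ 19: [(3,27/2) (3,12) (93/5,12) (19,90/7) (19,121/8) (4,17)]
5. Canonical ring: [(3,12) (93/5,12) (19,90/7) (19,121/8) (4,17) (3,27/2)]

Clipped polygon: [(3,12) (93/5,12) (19,90/7) (19,121/8) (4,17) (3,27/2)]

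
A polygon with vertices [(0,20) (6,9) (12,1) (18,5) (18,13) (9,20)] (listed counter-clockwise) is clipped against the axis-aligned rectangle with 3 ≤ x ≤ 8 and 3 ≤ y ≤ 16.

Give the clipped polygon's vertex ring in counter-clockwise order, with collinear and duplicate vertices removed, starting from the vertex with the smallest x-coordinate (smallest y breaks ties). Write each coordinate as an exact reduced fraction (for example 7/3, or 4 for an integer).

Clipped polygon: [(3,29/2) (6,9) (8,19/3) (8,16) (3,16)]

1. After x ≥ 3: [(3,20) (3,29/2) (6,9) (12,1) (18,5) (18,13) (9,20)]
2. After x ≤ 8: [(8,20) (3,20) (3,29/2) (6,9) (8,19/3)]
3. After y ≥ 3: [(8,20) (3,20) (3,29/2) (6,9) (8,19/3)]
4. After y ≤ 16: [(8,16) (3,16) (3,29/2) (6,9) (8,19/3)]
5. Canonical ring: [(3,29/2) (6,9) (8,19/3) (8,16) (3,16)]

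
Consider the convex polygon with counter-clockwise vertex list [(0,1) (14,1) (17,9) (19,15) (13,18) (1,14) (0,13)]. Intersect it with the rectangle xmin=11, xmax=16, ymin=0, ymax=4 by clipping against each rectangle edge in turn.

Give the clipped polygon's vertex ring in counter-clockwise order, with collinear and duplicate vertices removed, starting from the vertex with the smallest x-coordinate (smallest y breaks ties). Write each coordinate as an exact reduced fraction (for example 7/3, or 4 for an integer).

1. After x ≥ 11: [(11,1) (14,1) (17,9) (19,15) (13,18) (11,52/3)]
2. After x ≤ 16: [(11,1) (14,1) (16,19/3) (16,33/2) (13,18) (11,52/3)]
3. After y ≥ 0: [(11,1) (14,1) (16,19/3) (16,33/2) (13,18) (11,52/3)]
4. After y ≤ 4: [(11,4) (11,1) (14,1) (121/8,4)]
5. Canonical ring: [(11,1) (14,1) (121/8,4) (11,4)]

Clipped polygon: [(11,1) (14,1) (121/8,4) (11,4)]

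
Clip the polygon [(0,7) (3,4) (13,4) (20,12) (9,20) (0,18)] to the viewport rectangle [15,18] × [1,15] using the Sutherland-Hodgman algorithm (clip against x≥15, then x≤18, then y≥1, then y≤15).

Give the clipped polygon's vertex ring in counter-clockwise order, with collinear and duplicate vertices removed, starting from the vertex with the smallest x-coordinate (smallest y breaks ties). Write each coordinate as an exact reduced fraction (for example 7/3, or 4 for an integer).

1. After x ≥ 15: [(15,44/7) (20,12) (15,172/11)]
2. After x ≤ 18: [(15,44/7) (18,68/7) (18,148/11) (15,172/11)]
3. After y ≥ 1: [(15,44/7) (18,68/7) (18,148/11) (15,172/11)]
4. After y ≤ 15: [(15,15) (15,44/7) (18,68/7) (18,148/11) (127/8,15)]
5. Canonical ring: [(15,44/7) (18,68/7) (18,148/11) (127/8,15) (15,15)]

Clipped polygon: [(15,44/7) (18,68/7) (18,148/11) (127/8,15) (15,15)]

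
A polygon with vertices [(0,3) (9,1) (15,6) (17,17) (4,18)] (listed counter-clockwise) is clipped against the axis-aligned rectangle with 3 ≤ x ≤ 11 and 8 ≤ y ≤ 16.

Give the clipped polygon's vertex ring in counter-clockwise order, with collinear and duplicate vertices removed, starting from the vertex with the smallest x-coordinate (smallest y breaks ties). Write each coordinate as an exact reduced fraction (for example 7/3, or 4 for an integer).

1. After x ≥ 3: [(3,57/4) (3,7/3) (9,1) (15,6) (17,17) (4,18)]
2. After x ≤ 11: [(3,57/4) (3,7/3) (9,1) (11,8/3) (11,227/13) (4,18)]
3. After y ≥ 8: [(3,57/4) (3,8) (11,8) (11,227/13) (4,18)]
4. After y ≤ 16: [(52/15,16) (3,57/4) (3,8) (11,8) (11,16)]
5. Canonical ring: [(3,8) (11,8) (11,16) (52/15,16) (3,57/4)]

Clipped polygon: [(3,8) (11,8) (11,16) (52/15,16) (3,57/4)]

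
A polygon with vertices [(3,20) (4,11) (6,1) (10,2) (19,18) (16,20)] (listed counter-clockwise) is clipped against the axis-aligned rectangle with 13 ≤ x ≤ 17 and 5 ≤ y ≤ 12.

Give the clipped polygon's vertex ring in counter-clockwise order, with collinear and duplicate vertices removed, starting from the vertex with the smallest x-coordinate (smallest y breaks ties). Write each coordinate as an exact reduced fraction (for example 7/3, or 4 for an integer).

Clipped polygon: [(13,22/3) (125/8,12) (13,12)]

1. After x ≥ 13: [(13,20) (13,22/3) (19,18) (16,20)]
2. After x ≤ 17: [(13,20) (13,22/3) (17,130/9) (17,58/3) (16,20)]
3. After y ≥ 5: [(13,20) (13,22/3) (17,130/9) (17,58/3) (16,20)]
4. After y ≤ 12: [(13,12) (13,22/3) (125/8,12)]
5. Canonical ring: [(13,22/3) (125/8,12) (13,12)]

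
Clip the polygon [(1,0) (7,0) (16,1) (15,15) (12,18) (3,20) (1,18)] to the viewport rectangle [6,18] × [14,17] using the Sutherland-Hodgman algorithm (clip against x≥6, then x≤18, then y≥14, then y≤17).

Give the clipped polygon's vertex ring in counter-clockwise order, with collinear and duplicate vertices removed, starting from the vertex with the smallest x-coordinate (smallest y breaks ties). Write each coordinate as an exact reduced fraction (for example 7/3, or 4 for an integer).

Clipped polygon: [(6,14) (211/14,14) (15,15) (13,17) (6,17)]

1. After x ≥ 6: [(6,0) (7,0) (16,1) (15,15) (12,18) (6,58/3)]
2. After x ≤ 18: [(6,0) (7,0) (16,1) (15,15) (12,18) (6,58/3)]
3. After y ≥ 14: [(6,14) (211/14,14) (15,15) (12,18) (6,58/3)]
4. After y ≤ 17: [(6,17) (6,14) (211/14,14) (15,15) (13,17)]
5. Canonical ring: [(6,14) (211/14,14) (15,15) (13,17) (6,17)]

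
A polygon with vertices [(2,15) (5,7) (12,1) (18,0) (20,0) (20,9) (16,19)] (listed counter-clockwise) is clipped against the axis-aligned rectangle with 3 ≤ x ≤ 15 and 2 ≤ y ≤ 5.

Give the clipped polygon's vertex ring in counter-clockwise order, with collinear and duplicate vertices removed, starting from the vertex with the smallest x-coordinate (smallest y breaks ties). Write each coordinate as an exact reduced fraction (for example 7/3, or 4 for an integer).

1. After x ≥ 3: [(3,107/7) (3,37/3) (5,7) (12,1) (18,0) (20,0) (20,9) (16,19)]
2. After x ≤ 15: [(15,131/7) (3,107/7) (3,37/3) (5,7) (12,1) (15,1/2)]
3. After y ≥ 2: [(15,2) (15,131/7) (3,107/7) (3,37/3) (5,7) (65/6,2)]
4. After y ≤ 5: [(15,2) (15,5) (22/3,5) (65/6,2)]
5. Canonical ring: [(22/3,5) (65/6,2) (15,2) (15,5)]

Clipped polygon: [(22/3,5) (65/6,2) (15,2) (15,5)]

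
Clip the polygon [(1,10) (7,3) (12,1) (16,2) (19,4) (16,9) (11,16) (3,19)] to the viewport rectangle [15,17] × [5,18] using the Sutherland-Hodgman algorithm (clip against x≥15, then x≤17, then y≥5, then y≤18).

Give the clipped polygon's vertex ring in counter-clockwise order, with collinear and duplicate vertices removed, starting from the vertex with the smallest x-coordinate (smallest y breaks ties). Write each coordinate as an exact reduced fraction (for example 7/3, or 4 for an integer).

Clipped polygon: [(15,5) (17,5) (17,22/3) (16,9) (15,52/5)]

1. After x ≥ 15: [(15,7/4) (16,2) (19,4) (16,9) (15,52/5)]
2. After x ≤ 17: [(15,7/4) (16,2) (17,8/3) (17,22/3) (16,9) (15,52/5)]
3. After y ≥ 5: [(15,5) (17,5) (17,22/3) (16,9) (15,52/5)]
4. After y ≤ 18: [(15,5) (17,5) (17,22/3) (16,9) (15,52/5)]
5. Canonical ring: [(15,5) (17,5) (17,22/3) (16,9) (15,52/5)]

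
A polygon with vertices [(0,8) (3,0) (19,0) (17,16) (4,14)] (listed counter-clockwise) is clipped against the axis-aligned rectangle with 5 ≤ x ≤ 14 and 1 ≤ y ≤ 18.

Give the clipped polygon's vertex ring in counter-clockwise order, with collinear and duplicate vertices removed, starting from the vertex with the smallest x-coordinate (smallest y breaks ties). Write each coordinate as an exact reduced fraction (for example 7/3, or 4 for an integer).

Clipped polygon: [(5,1) (14,1) (14,202/13) (5,184/13)]

1. After x ≥ 5: [(5,0) (19,0) (17,16) (5,184/13)]
2. After x ≤ 14: [(5,0) (14,0) (14,202/13) (5,184/13)]
3. After y ≥ 1: [(5,1) (14,1) (14,202/13) (5,184/13)]
4. After y ≤ 18: [(5,1) (14,1) (14,202/13) (5,184/13)]
5. Canonical ring: [(5,1) (14,1) (14,202/13) (5,184/13)]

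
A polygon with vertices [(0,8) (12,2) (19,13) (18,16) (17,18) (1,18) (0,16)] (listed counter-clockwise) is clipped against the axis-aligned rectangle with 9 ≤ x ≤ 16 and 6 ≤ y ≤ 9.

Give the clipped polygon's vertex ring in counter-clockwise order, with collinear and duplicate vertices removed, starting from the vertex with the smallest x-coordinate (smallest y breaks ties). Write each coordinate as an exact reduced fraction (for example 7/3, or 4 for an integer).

1. After x ≥ 9: [(9,7/2) (12,2) (19,13) (18,16) (17,18) (9,18)]
2. After x ≤ 16: [(9,7/2) (12,2) (16,58/7) (16,18) (9,18)]
3. After y ≥ 6: [(9,6) (160/11,6) (16,58/7) (16,18) (9,18)]
4. After y ≤ 9: [(9,9) (9,6) (160/11,6) (16,58/7) (16,9)]
5. Canonical ring: [(9,6) (160/11,6) (16,58/7) (16,9) (9,9)]

Clipped polygon: [(9,6) (160/11,6) (16,58/7) (16,9) (9,9)]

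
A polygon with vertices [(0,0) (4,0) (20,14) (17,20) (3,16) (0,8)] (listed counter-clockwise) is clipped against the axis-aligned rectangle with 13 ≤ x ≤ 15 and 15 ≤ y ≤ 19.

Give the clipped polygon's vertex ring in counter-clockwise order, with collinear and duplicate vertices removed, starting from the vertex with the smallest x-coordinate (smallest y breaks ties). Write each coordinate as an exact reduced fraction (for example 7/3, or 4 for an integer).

1. After x ≥ 13: [(13,63/8) (20,14) (17,20) (13,132/7)]
2. After x ≤ 15: [(13,63/8) (15,77/8) (15,136/7) (13,132/7)]
3. After y ≥ 15: [(13,15) (15,15) (15,136/7) (13,132/7)]
4. After y ≤ 19: [(13,15) (15,15) (15,19) (27/2,19) (13,132/7)]
5. Canonical ring: [(13,15) (15,15) (15,19) (27/2,19) (13,132/7)]

Clipped polygon: [(13,15) (15,15) (15,19) (27/2,19) (13,132/7)]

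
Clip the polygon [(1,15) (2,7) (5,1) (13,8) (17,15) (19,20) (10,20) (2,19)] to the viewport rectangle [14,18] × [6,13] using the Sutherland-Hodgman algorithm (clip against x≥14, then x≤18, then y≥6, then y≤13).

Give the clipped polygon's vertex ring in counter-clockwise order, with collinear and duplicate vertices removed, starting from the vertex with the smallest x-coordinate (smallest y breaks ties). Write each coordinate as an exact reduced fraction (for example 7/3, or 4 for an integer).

Clipped polygon: [(14,39/4) (111/7,13) (14,13)]

1. After x ≥ 14: [(14,39/4) (17,15) (19,20) (14,20)]
2. After x ≤ 18: [(14,39/4) (17,15) (18,35/2) (18,20) (14,20)]
3. After y ≥ 6: [(14,39/4) (17,15) (18,35/2) (18,20) (14,20)]
4. After y ≤ 13: [(14,13) (14,39/4) (111/7,13)]
5. Canonical ring: [(14,39/4) (111/7,13) (14,13)]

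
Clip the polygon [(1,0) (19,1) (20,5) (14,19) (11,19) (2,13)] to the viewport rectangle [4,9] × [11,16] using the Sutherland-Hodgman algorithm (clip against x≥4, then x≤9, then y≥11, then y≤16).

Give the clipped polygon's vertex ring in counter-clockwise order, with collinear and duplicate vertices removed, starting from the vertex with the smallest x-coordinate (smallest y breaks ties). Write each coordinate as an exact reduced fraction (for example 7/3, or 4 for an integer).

Clipped polygon: [(4,11) (9,11) (9,16) (13/2,16) (4,43/3)]

1. After x ≥ 4: [(4,1/6) (19,1) (20,5) (14,19) (11,19) (4,43/3)]
2. After x ≤ 9: [(4,1/6) (9,4/9) (9,53/3) (4,43/3)]
3. After y ≥ 11: [(4,11) (9,11) (9,53/3) (4,43/3)]
4. After y ≤ 16: [(4,11) (9,11) (9,16) (13/2,16) (4,43/3)]
5. Canonical ring: [(4,11) (9,11) (9,16) (13/2,16) (4,43/3)]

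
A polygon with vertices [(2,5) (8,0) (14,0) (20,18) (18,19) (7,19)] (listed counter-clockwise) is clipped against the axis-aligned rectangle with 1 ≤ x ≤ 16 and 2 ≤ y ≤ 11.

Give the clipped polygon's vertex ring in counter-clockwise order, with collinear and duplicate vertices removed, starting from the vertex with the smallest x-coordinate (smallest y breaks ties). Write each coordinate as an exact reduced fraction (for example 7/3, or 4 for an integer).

1. After x ≥ 1: [(2,5) (8,0) (14,0) (20,18) (18,19) (7,19)]
2. After x ≤ 16: [(2,5) (8,0) (14,0) (16,6) (16,19) (7,19)]
3. After y ≥ 2: [(2,5) (28/5,2) (44/3,2) (16,6) (16,19) (7,19)]
4. After y ≤ 11: [(29/7,11) (2,5) (28/5,2) (44/3,2) (16,6) (16,11)]
5. Canonical ring: [(2,5) (28/5,2) (44/3,2) (16,6) (16,11) (29/7,11)]

Clipped polygon: [(2,5) (28/5,2) (44/3,2) (16,6) (16,11) (29/7,11)]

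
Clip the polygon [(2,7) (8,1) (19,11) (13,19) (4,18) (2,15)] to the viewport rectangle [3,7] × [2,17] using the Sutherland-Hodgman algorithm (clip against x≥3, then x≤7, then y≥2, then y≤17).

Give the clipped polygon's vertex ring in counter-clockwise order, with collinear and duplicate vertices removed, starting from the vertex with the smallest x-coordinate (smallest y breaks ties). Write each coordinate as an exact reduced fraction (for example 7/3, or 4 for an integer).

Clipped polygon: [(3,6) (7,2) (7,17) (10/3,17) (3,33/2)]

1. After x ≥ 3: [(3,6) (8,1) (19,11) (13,19) (4,18) (3,33/2)]
2. After x ≤ 7: [(3,6) (7,2) (7,55/3) (4,18) (3,33/2)]
3. After y ≥ 2: [(3,6) (7,2) (7,55/3) (4,18) (3,33/2)]
4. After y ≤ 17: [(3,6) (7,2) (7,17) (10/3,17) (3,33/2)]
5. Canonical ring: [(3,6) (7,2) (7,17) (10/3,17) (3,33/2)]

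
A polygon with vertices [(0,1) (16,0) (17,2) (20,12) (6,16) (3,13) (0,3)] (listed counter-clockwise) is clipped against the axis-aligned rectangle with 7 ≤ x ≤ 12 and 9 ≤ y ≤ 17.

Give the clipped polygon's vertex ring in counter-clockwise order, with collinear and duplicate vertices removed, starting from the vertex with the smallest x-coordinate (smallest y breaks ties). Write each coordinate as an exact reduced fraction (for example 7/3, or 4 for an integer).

Clipped polygon: [(7,9) (12,9) (12,100/7) (7,110/7)]

1. After x ≥ 7: [(7,9/16) (16,0) (17,2) (20,12) (7,110/7)]
2. After x ≤ 12: [(7,9/16) (12,1/4) (12,100/7) (7,110/7)]
3. After y ≥ 9: [(7,9) (12,9) (12,100/7) (7,110/7)]
4. After y ≤ 17: [(7,9) (12,9) (12,100/7) (7,110/7)]
5. Canonical ring: [(7,9) (12,9) (12,100/7) (7,110/7)]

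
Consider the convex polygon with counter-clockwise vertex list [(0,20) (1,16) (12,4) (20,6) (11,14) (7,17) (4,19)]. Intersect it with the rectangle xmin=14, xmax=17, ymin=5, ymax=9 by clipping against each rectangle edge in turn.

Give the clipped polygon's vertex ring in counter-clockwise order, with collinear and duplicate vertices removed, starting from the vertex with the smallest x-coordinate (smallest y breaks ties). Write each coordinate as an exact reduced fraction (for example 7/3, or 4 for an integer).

1. After x ≥ 14: [(14,9/2) (20,6) (14,34/3)]
2. After x ≤ 17: [(14,9/2) (17,21/4) (17,26/3) (14,34/3)]
3. After y ≥ 5: [(14,5) (16,5) (17,21/4) (17,26/3) (14,34/3)]
4. After y ≤ 9: [(14,9) (14,5) (16,5) (17,21/4) (17,26/3) (133/8,9)]
5. Canonical ring: [(14,5) (16,5) (17,21/4) (17,26/3) (133/8,9) (14,9)]

Clipped polygon: [(14,5) (16,5) (17,21/4) (17,26/3) (133/8,9) (14,9)]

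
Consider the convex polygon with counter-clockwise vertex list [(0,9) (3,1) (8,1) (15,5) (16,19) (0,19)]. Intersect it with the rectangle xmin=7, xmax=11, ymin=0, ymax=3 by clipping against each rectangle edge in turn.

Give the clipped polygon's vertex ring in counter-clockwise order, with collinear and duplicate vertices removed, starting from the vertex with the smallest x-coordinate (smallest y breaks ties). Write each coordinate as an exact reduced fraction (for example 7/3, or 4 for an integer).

Clipped polygon: [(7,1) (8,1) (11,19/7) (11,3) (7,3)]

1. After x ≥ 7: [(7,1) (8,1) (15,5) (16,19) (7,19)]
2. After x ≤ 11: [(7,1) (8,1) (11,19/7) (11,19) (7,19)]
3. After y ≥ 0: [(7,1) (8,1) (11,19/7) (11,19) (7,19)]
4. After y ≤ 3: [(7,3) (7,1) (8,1) (11,19/7) (11,3)]
5. Canonical ring: [(7,1) (8,1) (11,19/7) (11,3) (7,3)]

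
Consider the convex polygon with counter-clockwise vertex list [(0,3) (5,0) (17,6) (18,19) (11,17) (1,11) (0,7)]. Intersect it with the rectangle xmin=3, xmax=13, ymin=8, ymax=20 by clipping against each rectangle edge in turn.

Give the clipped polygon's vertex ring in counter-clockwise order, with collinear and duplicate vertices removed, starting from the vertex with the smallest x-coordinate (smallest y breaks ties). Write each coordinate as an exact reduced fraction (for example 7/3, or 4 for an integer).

Clipped polygon: [(3,8) (13,8) (13,123/7) (11,17) (3,61/5)]

1. After x ≥ 3: [(3,6/5) (5,0) (17,6) (18,19) (11,17) (3,61/5)]
2. After x ≤ 13: [(3,6/5) (5,0) (13,4) (13,123/7) (11,17) (3,61/5)]
3. After y ≥ 8: [(3,8) (13,8) (13,123/7) (11,17) (3,61/5)]
4. After y ≤ 20: [(3,8) (13,8) (13,123/7) (11,17) (3,61/5)]
5. Canonical ring: [(3,8) (13,8) (13,123/7) (11,17) (3,61/5)]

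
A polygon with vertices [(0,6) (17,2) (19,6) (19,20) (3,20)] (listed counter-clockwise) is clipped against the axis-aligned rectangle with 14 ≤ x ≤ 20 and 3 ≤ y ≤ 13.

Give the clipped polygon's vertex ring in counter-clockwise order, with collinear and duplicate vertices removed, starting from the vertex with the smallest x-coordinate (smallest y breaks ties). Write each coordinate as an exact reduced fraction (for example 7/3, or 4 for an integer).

1. After x ≥ 14: [(14,46/17) (17,2) (19,6) (19,20) (14,20)]
2. After x ≤ 20: [(14,46/17) (17,2) (19,6) (19,20) (14,20)]
3. After y ≥ 3: [(14,3) (35/2,3) (19,6) (19,20) (14,20)]
4. After y ≤ 13: [(14,13) (14,3) (35/2,3) (19,6) (19,13)]
5. Canonical ring: [(14,3) (35/2,3) (19,6) (19,13) (14,13)]

Clipped polygon: [(14,3) (35/2,3) (19,6) (19,13) (14,13)]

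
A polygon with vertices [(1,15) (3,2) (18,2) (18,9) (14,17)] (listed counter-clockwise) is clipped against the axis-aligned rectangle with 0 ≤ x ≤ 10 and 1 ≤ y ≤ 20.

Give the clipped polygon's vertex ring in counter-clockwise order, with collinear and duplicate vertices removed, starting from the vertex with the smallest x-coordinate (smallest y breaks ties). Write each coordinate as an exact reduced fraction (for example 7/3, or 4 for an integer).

Clipped polygon: [(1,15) (3,2) (10,2) (10,213/13)]

1. After x ≥ 0: [(1,15) (3,2) (18,2) (18,9) (14,17)]
2. After x ≤ 10: [(10,213/13) (1,15) (3,2) (10,2)]
3. After y ≥ 1: [(10,213/13) (1,15) (3,2) (10,2)]
4. After y ≤ 20: [(10,213/13) (1,15) (3,2) (10,2)]
5. Canonical ring: [(1,15) (3,2) (10,2) (10,213/13)]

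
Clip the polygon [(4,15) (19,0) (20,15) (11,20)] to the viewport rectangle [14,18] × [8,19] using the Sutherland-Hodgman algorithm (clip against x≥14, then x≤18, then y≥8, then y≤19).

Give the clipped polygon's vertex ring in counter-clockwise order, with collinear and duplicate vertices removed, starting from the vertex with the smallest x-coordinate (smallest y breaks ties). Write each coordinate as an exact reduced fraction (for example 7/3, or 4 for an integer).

Clipped polygon: [(14,8) (18,8) (18,145/9) (14,55/3)]

1. After x ≥ 14: [(14,5) (19,0) (20,15) (14,55/3)]
2. After x ≤ 18: [(14,5) (18,1) (18,145/9) (14,55/3)]
3. After y ≥ 8: [(14,8) (18,8) (18,145/9) (14,55/3)]
4. After y ≤ 19: [(14,8) (18,8) (18,145/9) (14,55/3)]
5. Canonical ring: [(14,8) (18,8) (18,145/9) (14,55/3)]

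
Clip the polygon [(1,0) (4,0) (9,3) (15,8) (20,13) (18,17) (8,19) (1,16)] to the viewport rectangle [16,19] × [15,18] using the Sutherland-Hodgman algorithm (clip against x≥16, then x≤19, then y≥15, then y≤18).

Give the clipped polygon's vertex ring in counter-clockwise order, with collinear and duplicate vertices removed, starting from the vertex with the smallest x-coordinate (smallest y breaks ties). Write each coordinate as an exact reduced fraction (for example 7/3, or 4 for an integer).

1. After x ≥ 16: [(16,9) (20,13) (18,17) (16,87/5)]
2. After x ≤ 19: [(16,9) (19,12) (19,15) (18,17) (16,87/5)]
3. After y ≥ 15: [(16,15) (19,15) (19,15) (18,17) (16,87/5)]
4. After y ≤ 18: [(16,15) (19,15) (19,15) (18,17) (16,87/5)]
5. Canonical ring: [(16,15) (19,15) (18,17) (16,87/5)]

Clipped polygon: [(16,15) (19,15) (18,17) (16,87/5)]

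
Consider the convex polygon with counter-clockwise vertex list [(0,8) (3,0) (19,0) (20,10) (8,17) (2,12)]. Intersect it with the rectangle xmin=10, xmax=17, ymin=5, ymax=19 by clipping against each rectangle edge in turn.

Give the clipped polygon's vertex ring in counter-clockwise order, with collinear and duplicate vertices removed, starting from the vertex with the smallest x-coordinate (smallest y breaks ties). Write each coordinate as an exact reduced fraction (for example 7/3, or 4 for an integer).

Clipped polygon: [(10,5) (17,5) (17,47/4) (10,95/6)]

1. After x ≥ 10: [(10,0) (19,0) (20,10) (10,95/6)]
2. After x ≤ 17: [(10,0) (17,0) (17,47/4) (10,95/6)]
3. After y ≥ 5: [(10,5) (17,5) (17,47/4) (10,95/6)]
4. After y ≤ 19: [(10,5) (17,5) (17,47/4) (10,95/6)]
5. Canonical ring: [(10,5) (17,5) (17,47/4) (10,95/6)]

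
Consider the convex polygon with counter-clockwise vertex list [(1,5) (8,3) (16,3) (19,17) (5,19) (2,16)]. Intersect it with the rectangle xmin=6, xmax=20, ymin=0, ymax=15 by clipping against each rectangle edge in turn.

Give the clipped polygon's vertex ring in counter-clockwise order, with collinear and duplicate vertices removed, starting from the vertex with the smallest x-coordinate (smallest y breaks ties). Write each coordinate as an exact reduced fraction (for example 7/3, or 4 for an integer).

Clipped polygon: [(6,25/7) (8,3) (16,3) (130/7,15) (6,15)]

1. After x ≥ 6: [(6,25/7) (8,3) (16,3) (19,17) (6,132/7)]
2. After x ≤ 20: [(6,25/7) (8,3) (16,3) (19,17) (6,132/7)]
3. After y ≥ 0: [(6,25/7) (8,3) (16,3) (19,17) (6,132/7)]
4. After y ≤ 15: [(6,15) (6,25/7) (8,3) (16,3) (130/7,15)]
5. Canonical ring: [(6,25/7) (8,3) (16,3) (130/7,15) (6,15)]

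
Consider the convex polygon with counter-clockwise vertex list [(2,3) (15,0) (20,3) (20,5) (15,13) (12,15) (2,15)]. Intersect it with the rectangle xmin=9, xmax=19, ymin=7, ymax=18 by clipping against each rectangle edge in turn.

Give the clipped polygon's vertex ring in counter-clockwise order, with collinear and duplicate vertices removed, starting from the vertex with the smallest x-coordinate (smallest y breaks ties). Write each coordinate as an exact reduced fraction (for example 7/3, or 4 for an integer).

1. After x ≥ 9: [(9,18/13) (15,0) (20,3) (20,5) (15,13) (12,15) (9,15)]
2. After x ≤ 19: [(9,18/13) (15,0) (19,12/5) (19,33/5) (15,13) (12,15) (9,15)]
3. After y ≥ 7: [(9,7) (75/4,7) (15,13) (12,15) (9,15)]
4. After y ≤ 18: [(9,7) (75/4,7) (15,13) (12,15) (9,15)]
5. Canonical ring: [(9,7) (75/4,7) (15,13) (12,15) (9,15)]

Clipped polygon: [(9,7) (75/4,7) (15,13) (12,15) (9,15)]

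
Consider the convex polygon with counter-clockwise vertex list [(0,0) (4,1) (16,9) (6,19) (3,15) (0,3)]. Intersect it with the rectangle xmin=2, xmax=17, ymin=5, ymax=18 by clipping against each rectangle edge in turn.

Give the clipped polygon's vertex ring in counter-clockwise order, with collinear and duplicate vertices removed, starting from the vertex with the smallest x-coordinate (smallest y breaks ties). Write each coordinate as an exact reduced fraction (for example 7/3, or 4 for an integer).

Clipped polygon: [(2,5) (10,5) (16,9) (7,18) (21/4,18) (3,15) (2,11)]

1. After x ≥ 2: [(2,1/2) (4,1) (16,9) (6,19) (3,15) (2,11)]
2. After x ≤ 17: [(2,1/2) (4,1) (16,9) (6,19) (3,15) (2,11)]
3. After y ≥ 5: [(2,5) (10,5) (16,9) (6,19) (3,15) (2,11)]
4. After y ≤ 18: [(2,5) (10,5) (16,9) (7,18) (21/4,18) (3,15) (2,11)]
5. Canonical ring: [(2,5) (10,5) (16,9) (7,18) (21/4,18) (3,15) (2,11)]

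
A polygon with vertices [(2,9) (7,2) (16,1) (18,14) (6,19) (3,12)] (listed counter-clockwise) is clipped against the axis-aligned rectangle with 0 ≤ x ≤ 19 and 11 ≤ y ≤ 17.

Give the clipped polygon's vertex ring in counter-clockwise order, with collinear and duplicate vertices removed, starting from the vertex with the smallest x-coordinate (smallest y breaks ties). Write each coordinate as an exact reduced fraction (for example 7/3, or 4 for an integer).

Clipped polygon: [(8/3,11) (228/13,11) (18,14) (54/5,17) (36/7,17) (3,12)]

1. After x ≥ 0: [(2,9) (7,2) (16,1) (18,14) (6,19) (3,12)]
2. After x ≤ 19: [(2,9) (7,2) (16,1) (18,14) (6,19) (3,12)]
3. After y ≥ 11: [(8/3,11) (228/13,11) (18,14) (6,19) (3,12)]
4. After y ≤ 17: [(8/3,11) (228/13,11) (18,14) (54/5,17) (36/7,17) (3,12)]
5. Canonical ring: [(8/3,11) (228/13,11) (18,14) (54/5,17) (36/7,17) (3,12)]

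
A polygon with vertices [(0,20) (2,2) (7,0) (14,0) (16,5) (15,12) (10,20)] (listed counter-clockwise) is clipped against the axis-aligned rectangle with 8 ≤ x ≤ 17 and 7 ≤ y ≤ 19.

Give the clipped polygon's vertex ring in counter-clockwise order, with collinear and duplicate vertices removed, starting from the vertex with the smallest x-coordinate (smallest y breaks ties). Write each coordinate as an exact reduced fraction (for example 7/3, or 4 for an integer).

1. After x ≥ 8: [(8,20) (8,0) (14,0) (16,5) (15,12) (10,20)]
2. After x ≤ 17: [(8,20) (8,0) (14,0) (16,5) (15,12) (10,20)]
3. After y ≥ 7: [(8,20) (8,7) (110/7,7) (15,12) (10,20)]
4. After y ≤ 19: [(8,19) (8,7) (110/7,7) (15,12) (85/8,19)]
5. Canonical ring: [(8,7) (110/7,7) (15,12) (85/8,19) (8,19)]

Clipped polygon: [(8,7) (110/7,7) (15,12) (85/8,19) (8,19)]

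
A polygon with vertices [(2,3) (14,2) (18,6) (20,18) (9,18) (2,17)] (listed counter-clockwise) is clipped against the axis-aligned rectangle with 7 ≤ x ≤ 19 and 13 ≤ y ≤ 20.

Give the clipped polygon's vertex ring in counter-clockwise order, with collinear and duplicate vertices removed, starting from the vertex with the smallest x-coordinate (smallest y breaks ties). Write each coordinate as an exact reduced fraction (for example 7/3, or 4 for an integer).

Clipped polygon: [(7,13) (19,13) (19,18) (9,18) (7,124/7)]

1. After x ≥ 7: [(7,31/12) (14,2) (18,6) (20,18) (9,18) (7,124/7)]
2. After x ≤ 19: [(7,31/12) (14,2) (18,6) (19,12) (19,18) (9,18) (7,124/7)]
3. After y ≥ 13: [(7,13) (19,13) (19,18) (9,18) (7,124/7)]
4. After y ≤ 20: [(7,13) (19,13) (19,18) (9,18) (7,124/7)]
5. Canonical ring: [(7,13) (19,13) (19,18) (9,18) (7,124/7)]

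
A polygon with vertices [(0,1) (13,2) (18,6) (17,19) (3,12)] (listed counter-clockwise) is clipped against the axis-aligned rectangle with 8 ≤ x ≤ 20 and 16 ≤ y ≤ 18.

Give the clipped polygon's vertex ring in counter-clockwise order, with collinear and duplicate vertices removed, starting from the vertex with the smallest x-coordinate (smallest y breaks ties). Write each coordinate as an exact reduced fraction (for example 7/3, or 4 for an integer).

1. After x ≥ 8: [(8,21/13) (13,2) (18,6) (17,19) (8,29/2)]
2. After x ≤ 20: [(8,21/13) (13,2) (18,6) (17,19) (8,29/2)]
3. After y ≥ 16: [(224/13,16) (17,19) (11,16)]
4. After y ≤ 18: [(224/13,16) (222/13,18) (15,18) (11,16)]
5. Canonical ring: [(11,16) (224/13,16) (222/13,18) (15,18)]

Clipped polygon: [(11,16) (224/13,16) (222/13,18) (15,18)]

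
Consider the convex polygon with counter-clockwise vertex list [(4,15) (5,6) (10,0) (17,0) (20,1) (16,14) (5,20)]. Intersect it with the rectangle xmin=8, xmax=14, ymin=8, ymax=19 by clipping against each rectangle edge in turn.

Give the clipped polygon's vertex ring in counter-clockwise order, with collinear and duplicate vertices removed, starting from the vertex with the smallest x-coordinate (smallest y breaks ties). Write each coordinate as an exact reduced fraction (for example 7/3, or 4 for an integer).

1. After x ≥ 8: [(8,12/5) (10,0) (17,0) (20,1) (16,14) (8,202/11)]
2. After x ≤ 14: [(8,12/5) (10,0) (14,0) (14,166/11) (8,202/11)]
3. After y ≥ 8: [(8,8) (14,8) (14,166/11) (8,202/11)]
4. After y ≤ 19: [(8,8) (14,8) (14,166/11) (8,202/11)]
5. Canonical ring: [(8,8) (14,8) (14,166/11) (8,202/11)]

Clipped polygon: [(8,8) (14,8) (14,166/11) (8,202/11)]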